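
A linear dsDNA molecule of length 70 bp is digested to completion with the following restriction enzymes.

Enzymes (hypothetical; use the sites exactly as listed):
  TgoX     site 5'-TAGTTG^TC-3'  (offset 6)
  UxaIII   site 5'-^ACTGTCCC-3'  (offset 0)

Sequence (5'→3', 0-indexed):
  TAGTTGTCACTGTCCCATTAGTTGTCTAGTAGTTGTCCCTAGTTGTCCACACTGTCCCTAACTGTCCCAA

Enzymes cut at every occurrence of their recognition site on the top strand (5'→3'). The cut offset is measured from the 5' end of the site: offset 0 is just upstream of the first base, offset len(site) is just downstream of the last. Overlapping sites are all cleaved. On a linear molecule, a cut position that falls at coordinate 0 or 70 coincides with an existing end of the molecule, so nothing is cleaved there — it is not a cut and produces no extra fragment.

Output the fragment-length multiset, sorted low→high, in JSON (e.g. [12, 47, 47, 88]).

[2,5,6,10,10,10,11,16]

Site scan:
  TgoX (TAGTTGTC, off=6): starts [0, 18, 29, 39] → cuts [6, 24, 35, 45]
  UxaIII (ACTGTCCC, off=0): starts [8, 50, 60] → cuts [8, 50, 60]

All cut coordinates (distinct, sorted): [6, 8, 24, 35, 45, 50, 60]

Fragment lengths:
  [0,6): 6 bp
  [6,8): 2 bp
  [8,24): 16 bp
  [24,35): 11 bp
  [35,45): 10 bp
  [45,50): 5 bp
  [50,60): 10 bp
  [60,70): 10 bp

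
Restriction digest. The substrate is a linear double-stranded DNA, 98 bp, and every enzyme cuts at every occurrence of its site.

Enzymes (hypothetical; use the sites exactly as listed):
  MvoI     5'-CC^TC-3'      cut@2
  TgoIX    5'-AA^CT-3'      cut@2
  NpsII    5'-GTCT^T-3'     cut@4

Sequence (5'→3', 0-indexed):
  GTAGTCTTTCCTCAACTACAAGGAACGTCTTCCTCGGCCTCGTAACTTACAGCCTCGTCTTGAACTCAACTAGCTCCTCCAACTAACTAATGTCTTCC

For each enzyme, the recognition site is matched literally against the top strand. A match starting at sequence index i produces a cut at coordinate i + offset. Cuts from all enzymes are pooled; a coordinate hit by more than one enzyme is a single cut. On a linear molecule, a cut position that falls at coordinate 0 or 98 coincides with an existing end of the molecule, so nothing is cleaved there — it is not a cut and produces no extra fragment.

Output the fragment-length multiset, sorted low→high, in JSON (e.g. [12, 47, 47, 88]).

[3,3,4,4,4,4,5,5,6,6,6,7,8,9,9,15]

Scan for sites:
  MvoI (CCTC, off=2): starts [9, 31, 37, 52, 75] → cuts [11, 33, 39, 54, 77]
  TgoIX (AACT, off=2): starts [13, 43, 62, 67, 80, 84] → cuts [15, 45, 64, 69, 82, 86]
  NpsII (GTCTT, off=4): starts [3, 26, 56, 91] → cuts [7, 30, 60, 95]

Pooled cuts: [7, 11, 15, 30, 33, 39, 45, 54, 60, 64, 69, 77, 82, 86, 95]

Fragment lengths:
  [0,7): 7 bp
  [7,11): 4 bp
  [11,15): 4 bp
  [15,30): 15 bp
  [30,33): 3 bp
  [33,39): 6 bp
  [39,45): 6 bp
  [45,54): 9 bp
  [54,60): 6 bp
  [60,64): 4 bp
  [64,69): 5 bp
  [69,77): 8 bp
  [77,82): 5 bp
  [82,86): 4 bp
  [86,95): 9 bp
  [95,98): 3 bp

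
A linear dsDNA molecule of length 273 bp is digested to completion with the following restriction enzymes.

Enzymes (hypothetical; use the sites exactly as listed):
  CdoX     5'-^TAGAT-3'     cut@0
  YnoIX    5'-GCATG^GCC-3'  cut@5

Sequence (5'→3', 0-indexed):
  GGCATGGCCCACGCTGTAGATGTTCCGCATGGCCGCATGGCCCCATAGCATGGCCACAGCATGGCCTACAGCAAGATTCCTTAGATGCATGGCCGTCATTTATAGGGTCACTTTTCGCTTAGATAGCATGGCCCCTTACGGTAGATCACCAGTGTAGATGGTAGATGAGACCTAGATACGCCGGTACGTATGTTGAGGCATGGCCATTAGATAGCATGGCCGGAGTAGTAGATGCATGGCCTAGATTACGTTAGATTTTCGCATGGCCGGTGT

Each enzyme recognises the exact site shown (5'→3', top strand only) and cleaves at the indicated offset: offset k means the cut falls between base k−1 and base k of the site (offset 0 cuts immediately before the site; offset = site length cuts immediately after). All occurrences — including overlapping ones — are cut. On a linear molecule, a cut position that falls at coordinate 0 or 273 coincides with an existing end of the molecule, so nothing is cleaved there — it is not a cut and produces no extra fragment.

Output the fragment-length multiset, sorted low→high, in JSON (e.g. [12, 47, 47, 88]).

[3,5,6,7,8,8,10,10,10,10,10,11,11,11,11,11,13,13,14,15,18,28,30]

Per-enzyme occurrences:
  CdoX TAGAT/0: at [16, 81, 119, 141, 154, 161, 172, 207, 228, 241, 251] ⇒ [16, 81, 119, 141, 154, 161, 172, 207, 228, 241, 251]
  YnoIX GCATGGCC/5: at [1, 26, 34, 47, 58, 86, 125, 197, 213, 233, 260] ⇒ [6, 31, 39, 52, 63, 91, 130, 202, 218, 238, 265]

Pooled cuts: [6, 16, 31, 39, 52, 63, 81, 91, 119, 130, 141, 154, 161, 172, 202, 207, 218, 228, 238, 241, 251, 265]

Fragment lengths:
  [0,6): 6 bp
  [6,16): 10 bp
  [16,31): 15 bp
  [31,39): 8 bp
  [39,52): 13 bp
  [52,63): 11 bp
  [63,81): 18 bp
  [81,91): 10 bp
  [91,119): 28 bp
  [119,130): 11 bp
  [130,141): 11 bp
  [141,154): 13 bp
  [154,161): 7 bp
  [161,172): 11 bp
  [172,202): 30 bp
  [202,207): 5 bp
  [207,218): 11 bp
  [218,228): 10 bp
  [228,238): 10 bp
  [238,241): 3 bp
  [241,251): 10 bp
  [251,265): 14 bp
  [265,273): 8 bp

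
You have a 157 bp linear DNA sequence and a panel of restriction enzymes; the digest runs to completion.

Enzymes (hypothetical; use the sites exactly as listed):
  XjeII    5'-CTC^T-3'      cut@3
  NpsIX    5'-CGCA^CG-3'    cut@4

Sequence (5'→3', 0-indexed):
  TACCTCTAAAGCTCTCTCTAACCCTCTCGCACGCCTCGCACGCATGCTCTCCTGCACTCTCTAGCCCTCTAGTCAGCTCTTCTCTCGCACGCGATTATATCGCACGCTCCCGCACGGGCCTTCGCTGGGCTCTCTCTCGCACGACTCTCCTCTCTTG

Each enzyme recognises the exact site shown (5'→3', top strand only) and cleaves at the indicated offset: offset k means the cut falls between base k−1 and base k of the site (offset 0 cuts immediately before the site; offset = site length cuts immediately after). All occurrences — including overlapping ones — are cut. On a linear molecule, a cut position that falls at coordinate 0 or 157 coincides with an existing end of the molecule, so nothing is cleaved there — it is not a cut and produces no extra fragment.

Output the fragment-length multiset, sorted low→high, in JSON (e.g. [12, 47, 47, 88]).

[2,2,2,2,2,2,3,5,5,5,5,5,6,6,8,8,8,9,9,10,10,10,15,18]

Site scan:
  XjeII (CTCT, off=3): starts [3, 11, 13, 15, 23, 46, 56, 58, 66, 76, 81, 129, 131, 133, 144, 149, 151] → cuts [6, 14, 16, 18, 26, 49, 59, 61, 69, 79, 84, 132, 134, 136, 147, 152, 154]
  NpsIX (CGCACG, off=4): starts [27, 36, 85, 100, 110, 137] → cuts [31, 40, 89, 104, 114, 141]

Pooled cuts: [6, 14, 16, 18, 26, 31, 40, 49, 59, 61, 69, 79, 84, 89, 104, 114, 132, 134, 136, 141, 147, 152, 154]

Fragments:
  [0,6): 6 bp
  [6,14): 8 bp
  [14,16): 2 bp
  [16,18): 2 bp
  [18,26): 8 bp
  [26,31): 5 bp
  [31,40): 9 bp
  [40,49): 9 bp
  [49,59): 10 bp
  [59,61): 2 bp
  [61,69): 8 bp
  [69,79): 10 bp
  [79,84): 5 bp
  [84,89): 5 bp
  [89,104): 15 bp
  [104,114): 10 bp
  [114,132): 18 bp
  [132,134): 2 bp
  [134,136): 2 bp
  [136,141): 5 bp
  [141,147): 6 bp
  [147,152): 5 bp
  [152,154): 2 bp
  [154,157): 3 bp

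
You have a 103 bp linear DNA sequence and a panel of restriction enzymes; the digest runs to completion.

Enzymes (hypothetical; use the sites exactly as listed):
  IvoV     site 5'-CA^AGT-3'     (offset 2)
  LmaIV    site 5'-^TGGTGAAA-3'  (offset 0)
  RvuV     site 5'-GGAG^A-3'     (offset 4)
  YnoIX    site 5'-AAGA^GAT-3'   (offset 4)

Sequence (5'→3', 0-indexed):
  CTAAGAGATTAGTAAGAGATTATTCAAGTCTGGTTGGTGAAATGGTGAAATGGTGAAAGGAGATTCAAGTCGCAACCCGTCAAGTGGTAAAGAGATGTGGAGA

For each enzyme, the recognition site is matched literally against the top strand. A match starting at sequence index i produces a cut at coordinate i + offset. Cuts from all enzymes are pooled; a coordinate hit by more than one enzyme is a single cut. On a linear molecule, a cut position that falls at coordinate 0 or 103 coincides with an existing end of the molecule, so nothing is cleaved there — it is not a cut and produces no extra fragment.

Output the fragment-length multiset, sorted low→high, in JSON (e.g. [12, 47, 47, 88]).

Per-enzyme occurrences:
  IvoV CAAGT/2: at [24, 65, 80] ⇒ [26, 67, 82]
  LmaIV TGGTGAAA/0: at [34, 42, 50] ⇒ [34, 42, 50]
  RvuV GGAGA/4: at [58, 98] ⇒ [62, 102]
  YnoIX AAGAGAT/4: at [2, 13, 89] ⇒ [6, 17, 93]

Pooled cuts: [6, 17, 26, 34, 42, 50, 62, 67, 82, 93, 102]

Fragment lengths:
  [0,6): 6 bp
  [6,17): 11 bp
  [17,26): 9 bp
  [26,34): 8 bp
  [34,42): 8 bp
  [42,50): 8 bp
  [50,62): 12 bp
  [62,67): 5 bp
  [67,82): 15 bp
  [82,93): 11 bp
  [93,102): 9 bp
  [102,103): 1 bp

[1,5,6,8,8,8,9,9,11,11,12,15]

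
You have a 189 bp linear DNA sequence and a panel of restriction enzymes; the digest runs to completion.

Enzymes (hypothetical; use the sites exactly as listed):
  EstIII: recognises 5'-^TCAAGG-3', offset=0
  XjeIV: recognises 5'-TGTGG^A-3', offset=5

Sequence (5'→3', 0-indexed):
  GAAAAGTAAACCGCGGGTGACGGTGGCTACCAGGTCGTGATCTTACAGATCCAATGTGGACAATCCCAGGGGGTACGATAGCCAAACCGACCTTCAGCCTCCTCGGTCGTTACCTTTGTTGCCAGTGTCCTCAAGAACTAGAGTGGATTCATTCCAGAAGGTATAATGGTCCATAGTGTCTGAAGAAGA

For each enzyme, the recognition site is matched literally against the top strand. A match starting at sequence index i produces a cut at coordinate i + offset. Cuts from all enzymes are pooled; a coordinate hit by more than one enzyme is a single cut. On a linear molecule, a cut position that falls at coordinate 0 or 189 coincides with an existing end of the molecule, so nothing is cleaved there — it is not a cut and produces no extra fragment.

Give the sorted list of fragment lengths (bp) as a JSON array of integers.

Scan for sites:
  EstIII (TCAAGG, off=0): no sites
  XjeIV (TGTGGA, off=5): starts [54] → cuts [59]

All cut coordinates (distinct, sorted): [59]

Fragment lengths:
  [0,59): 59 bp
  [59,189): 130 bp

[59,130]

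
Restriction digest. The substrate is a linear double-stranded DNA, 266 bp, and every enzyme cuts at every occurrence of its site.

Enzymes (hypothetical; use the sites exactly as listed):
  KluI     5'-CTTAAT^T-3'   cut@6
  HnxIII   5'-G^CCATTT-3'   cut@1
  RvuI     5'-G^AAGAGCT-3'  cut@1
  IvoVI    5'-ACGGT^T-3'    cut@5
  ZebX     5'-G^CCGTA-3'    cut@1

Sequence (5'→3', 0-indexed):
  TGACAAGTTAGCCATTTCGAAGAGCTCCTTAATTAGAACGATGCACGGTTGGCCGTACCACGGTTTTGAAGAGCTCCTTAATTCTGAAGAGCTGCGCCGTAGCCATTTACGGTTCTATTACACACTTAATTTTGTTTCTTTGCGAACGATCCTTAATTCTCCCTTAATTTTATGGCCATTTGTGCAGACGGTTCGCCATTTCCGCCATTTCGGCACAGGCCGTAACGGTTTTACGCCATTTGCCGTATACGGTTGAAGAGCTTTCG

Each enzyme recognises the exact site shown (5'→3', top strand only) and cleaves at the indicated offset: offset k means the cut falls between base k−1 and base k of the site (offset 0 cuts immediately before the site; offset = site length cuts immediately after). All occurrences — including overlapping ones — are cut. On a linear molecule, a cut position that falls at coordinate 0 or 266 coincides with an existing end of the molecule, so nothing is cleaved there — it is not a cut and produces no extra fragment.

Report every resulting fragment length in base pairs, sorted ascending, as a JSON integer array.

[2,3,3,4,4,6,6,7,7,8,9,10,10,11,11,11,11,11,12,14,14,15,16,17,17,27]

Site scan:
  KluI (CTTAATT, off=6): starts [27, 76, 124, 151, 162] → cuts [33, 82, 130, 157, 168]
  HnxIII (GCCATTT, off=1): starts [10, 101, 174, 194, 203, 234] → cuts [11, 102, 175, 195, 204, 235]
  RvuI (GAAGAGCT, off=1): starts [18, 67, 85, 254] → cuts [19, 68, 86, 255]
  IvoVI (ACGGTT, off=5): starts [44, 59, 108, 187, 224, 248] → cuts [49, 64, 113, 192, 229, 253]
  ZebX (GCCGTA, off=1): starts [51, 95, 218, 241] → cuts [52, 96, 219, 242]

Pooled cuts: [11, 19, 33, 49, 52, 64, 68, 82, 86, 96, 102, 113, 130, 157, 168, 175, 192, 195, 204, 219, 229, 235, 242, 253, 255]

Fragments:
  [0,11): 11 bp
  [11,19): 8 bp
  [19,33): 14 bp
  [33,49): 16 bp
  [49,52): 3 bp
  [52,64): 12 bp
  [64,68): 4 bp
  [68,82): 14 bp
  [82,86): 4 bp
  [86,96): 10 bp
  [96,102): 6 bp
  [102,113): 11 bp
  [113,130): 17 bp
  [130,157): 27 bp
  [157,168): 11 bp
  [168,175): 7 bp
  [175,192): 17 bp
  [192,195): 3 bp
  [195,204): 9 bp
  [204,219): 15 bp
  [219,229): 10 bp
  [229,235): 6 bp
  [235,242): 7 bp
  [242,253): 11 bp
  [253,255): 2 bp
  [255,266): 11 bp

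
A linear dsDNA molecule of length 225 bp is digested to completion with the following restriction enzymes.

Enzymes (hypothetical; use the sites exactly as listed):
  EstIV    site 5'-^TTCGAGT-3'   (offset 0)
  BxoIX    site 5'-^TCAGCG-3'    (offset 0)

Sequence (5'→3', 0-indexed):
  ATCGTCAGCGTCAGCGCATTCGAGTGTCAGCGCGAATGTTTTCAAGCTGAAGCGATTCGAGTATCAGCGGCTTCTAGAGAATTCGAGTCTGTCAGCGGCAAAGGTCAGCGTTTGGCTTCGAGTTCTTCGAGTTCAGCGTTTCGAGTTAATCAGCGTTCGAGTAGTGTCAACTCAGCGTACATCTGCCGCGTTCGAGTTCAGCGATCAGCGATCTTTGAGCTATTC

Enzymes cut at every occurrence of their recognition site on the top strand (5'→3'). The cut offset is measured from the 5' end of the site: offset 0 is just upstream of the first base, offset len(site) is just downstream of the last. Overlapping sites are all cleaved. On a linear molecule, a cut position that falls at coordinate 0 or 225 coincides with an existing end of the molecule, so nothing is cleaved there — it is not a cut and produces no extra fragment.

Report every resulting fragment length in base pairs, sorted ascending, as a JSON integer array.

Per-enzyme occurrences:
  EstIV TTCGAGT/0: at [18, 55, 81, 116, 125, 139, 155, 190] ⇒ [18, 55, 81, 116, 125, 139, 155, 190]
  BxoIX TCAGCG/0: at [4, 10, 26, 63, 91, 104, 132, 149, 171, 197, 204] ⇒ [4, 10, 26, 63, 91, 104, 132, 149, 171, 197, 204]

Pooled cuts: [4, 10, 18, 26, 55, 63, 81, 91, 104, 116, 125, 132, 139, 149, 155, 171, 190, 197, 204]

Fragment lengths:
  [0,4): 4 bp
  [4,10): 6 bp
  [10,18): 8 bp
  [18,26): 8 bp
  [26,55): 29 bp
  [55,63): 8 bp
  [63,81): 18 bp
  [81,91): 10 bp
  [91,104): 13 bp
  [104,116): 12 bp
  [116,125): 9 bp
  [125,132): 7 bp
  [132,139): 7 bp
  [139,149): 10 bp
  [149,155): 6 bp
  [155,171): 16 bp
  [171,190): 19 bp
  [190,197): 7 bp
  [197,204): 7 bp
  [204,225): 21 bp

[4,6,6,7,7,7,7,8,8,8,9,10,10,12,13,16,18,19,21,29]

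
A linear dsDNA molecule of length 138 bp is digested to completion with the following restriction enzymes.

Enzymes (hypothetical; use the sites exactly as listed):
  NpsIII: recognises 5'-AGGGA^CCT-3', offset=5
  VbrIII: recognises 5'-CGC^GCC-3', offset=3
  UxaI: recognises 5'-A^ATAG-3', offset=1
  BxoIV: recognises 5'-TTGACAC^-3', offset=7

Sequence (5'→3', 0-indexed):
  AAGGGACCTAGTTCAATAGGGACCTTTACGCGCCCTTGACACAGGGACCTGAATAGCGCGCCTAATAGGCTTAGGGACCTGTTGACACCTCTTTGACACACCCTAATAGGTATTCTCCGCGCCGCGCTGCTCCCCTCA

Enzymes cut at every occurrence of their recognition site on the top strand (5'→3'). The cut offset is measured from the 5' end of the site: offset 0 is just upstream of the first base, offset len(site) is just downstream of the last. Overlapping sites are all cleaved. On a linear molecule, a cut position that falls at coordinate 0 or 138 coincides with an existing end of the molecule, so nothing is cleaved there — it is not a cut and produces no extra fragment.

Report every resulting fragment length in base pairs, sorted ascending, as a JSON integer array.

Scan for sites:
  NpsIII (AGGGACCT, off=5): starts [1, 17, 42, 72] → cuts [6, 22, 47, 77]
  VbrIII (CGCGCC, off=3): starts [28, 56, 117] → cuts [31, 59, 120]
  UxaI (AATAG, off=1): starts [14, 51, 63, 104] → cuts [15, 52, 64, 105]
  BxoIV (TTGACAC, off=7): starts [35, 81, 92] → cuts [42, 88, 99]

Pooled cuts: [6, 15, 22, 31, 42, 47, 52, 59, 64, 77, 88, 99, 105, 120]

Fragments:
  [0,6): 6 bp
  [6,15): 9 bp
  [15,22): 7 bp
  [22,31): 9 bp
  [31,42): 11 bp
  [42,47): 5 bp
  [47,52): 5 bp
  [52,59): 7 bp
  [59,64): 5 bp
  [64,77): 13 bp
  [77,88): 11 bp
  [88,99): 11 bp
  [99,105): 6 bp
  [105,120): 15 bp
  [120,138): 18 bp

[5,5,5,6,6,7,7,9,9,11,11,11,13,15,18]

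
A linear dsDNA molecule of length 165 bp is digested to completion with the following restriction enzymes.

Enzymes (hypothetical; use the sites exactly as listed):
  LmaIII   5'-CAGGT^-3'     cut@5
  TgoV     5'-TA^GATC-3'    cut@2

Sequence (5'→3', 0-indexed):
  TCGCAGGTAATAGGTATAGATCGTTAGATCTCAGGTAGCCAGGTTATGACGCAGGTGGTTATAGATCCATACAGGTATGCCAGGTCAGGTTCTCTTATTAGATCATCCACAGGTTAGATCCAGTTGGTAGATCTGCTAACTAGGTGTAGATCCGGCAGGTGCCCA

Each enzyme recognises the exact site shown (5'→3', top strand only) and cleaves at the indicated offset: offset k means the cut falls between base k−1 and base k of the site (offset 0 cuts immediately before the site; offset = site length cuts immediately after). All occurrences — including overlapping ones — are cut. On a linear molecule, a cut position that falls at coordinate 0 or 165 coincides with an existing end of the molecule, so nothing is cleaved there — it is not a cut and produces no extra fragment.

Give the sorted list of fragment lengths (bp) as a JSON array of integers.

[2,5,5,7,8,8,8,9,10,10,10,12,12,13,13,14,19]

Per-enzyme occurrences:
  LmaIII CAGGT/5: at [3, 31, 39, 51, 71, 80, 85, 109, 155] ⇒ [8, 36, 44, 56, 76, 85, 90, 114, 160]
  TgoV TAGATC/2: at [16, 24, 61, 98, 114, 127, 146] ⇒ [18, 26, 63, 100, 116, 129, 148]

All cut coordinates (distinct, sorted): [8, 18, 26, 36, 44, 56, 63, 76, 85, 90, 100, 114, 116, 129, 148, 160]

Fragments:
  [0,8): 8 bp
  [8,18): 10 bp
  [18,26): 8 bp
  [26,36): 10 bp
  [36,44): 8 bp
  [44,56): 12 bp
  [56,63): 7 bp
  [63,76): 13 bp
  [76,85): 9 bp
  [85,90): 5 bp
  [90,100): 10 bp
  [100,114): 14 bp
  [114,116): 2 bp
  [116,129): 13 bp
  [129,148): 19 bp
  [148,160): 12 bp
  [160,165): 5 bp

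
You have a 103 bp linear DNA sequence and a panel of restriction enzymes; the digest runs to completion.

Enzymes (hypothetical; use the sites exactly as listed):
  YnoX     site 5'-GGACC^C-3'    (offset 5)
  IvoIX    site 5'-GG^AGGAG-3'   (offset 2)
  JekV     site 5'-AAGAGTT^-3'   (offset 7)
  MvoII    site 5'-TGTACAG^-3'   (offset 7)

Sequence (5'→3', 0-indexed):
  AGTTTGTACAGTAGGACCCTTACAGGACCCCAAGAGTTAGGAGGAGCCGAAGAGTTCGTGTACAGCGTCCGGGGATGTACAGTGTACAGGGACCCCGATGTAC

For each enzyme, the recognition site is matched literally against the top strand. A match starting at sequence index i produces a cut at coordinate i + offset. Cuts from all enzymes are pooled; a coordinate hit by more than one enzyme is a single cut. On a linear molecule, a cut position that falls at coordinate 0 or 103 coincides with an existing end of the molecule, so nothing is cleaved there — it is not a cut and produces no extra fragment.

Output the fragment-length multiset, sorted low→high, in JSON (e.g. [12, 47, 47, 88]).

[3,5,7,7,9,9,9,11,11,15,17]

Scan for sites:
  YnoX (GGACCC, off=5): starts [13, 24, 89] → cuts [18, 29, 94]
  IvoIX (GGAGGAG, off=2): starts [39] → cuts [41]
  JekV (AAGAGTT, off=7): starts [31, 49] → cuts [38, 56]
  MvoII (TGTACAG, off=7): starts [4, 58, 75, 82] → cuts [11, 65, 82, 89]

All cut coordinates (distinct, sorted): [11, 18, 29, 38, 41, 56, 65, 82, 89, 94]

Fragments:
  [0,11): 11 bp
  [11,18): 7 bp
  [18,29): 11 bp
  [29,38): 9 bp
  [38,41): 3 bp
  [41,56): 15 bp
  [56,65): 9 bp
  [65,82): 17 bp
  [82,89): 7 bp
  [89,94): 5 bp
  [94,103): 9 bp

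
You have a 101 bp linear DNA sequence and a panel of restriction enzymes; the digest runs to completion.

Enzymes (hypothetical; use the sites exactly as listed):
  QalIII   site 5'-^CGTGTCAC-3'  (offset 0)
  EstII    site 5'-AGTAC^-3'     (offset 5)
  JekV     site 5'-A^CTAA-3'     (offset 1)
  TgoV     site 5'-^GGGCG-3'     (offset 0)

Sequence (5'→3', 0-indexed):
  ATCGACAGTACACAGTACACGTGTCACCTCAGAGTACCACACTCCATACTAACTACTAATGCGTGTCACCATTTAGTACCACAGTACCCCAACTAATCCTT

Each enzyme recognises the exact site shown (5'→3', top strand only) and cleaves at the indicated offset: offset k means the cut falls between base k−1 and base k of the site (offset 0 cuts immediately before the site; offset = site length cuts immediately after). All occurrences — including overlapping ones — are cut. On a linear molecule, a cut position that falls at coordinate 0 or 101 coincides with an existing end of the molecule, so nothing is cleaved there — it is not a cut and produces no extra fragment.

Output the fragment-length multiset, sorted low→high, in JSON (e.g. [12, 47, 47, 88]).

Per-enzyme occurrences:
  QalIII CGTGTCAC/0: at [19, 61] ⇒ [19, 61]
  EstII AGTAC/5: at [6, 13, 32, 74, 82] ⇒ [11, 18, 37, 79, 87]
  JekV ACTAA/1: at [47, 54, 91] ⇒ [48, 55, 92]
  TgoV (GGGCG, off=0): no sites

All cut coordinates (distinct, sorted): [11, 18, 19, 37, 48, 55, 61, 79, 87, 92]

Fragments:
  [0,11): 11 bp
  [11,18): 7 bp
  [18,19): 1 bp
  [19,37): 18 bp
  [37,48): 11 bp
  [48,55): 7 bp
  [55,61): 6 bp
  [61,79): 18 bp
  [79,87): 8 bp
  [87,92): 5 bp
  [92,101): 9 bp

[1,5,6,7,7,8,9,11,11,18,18]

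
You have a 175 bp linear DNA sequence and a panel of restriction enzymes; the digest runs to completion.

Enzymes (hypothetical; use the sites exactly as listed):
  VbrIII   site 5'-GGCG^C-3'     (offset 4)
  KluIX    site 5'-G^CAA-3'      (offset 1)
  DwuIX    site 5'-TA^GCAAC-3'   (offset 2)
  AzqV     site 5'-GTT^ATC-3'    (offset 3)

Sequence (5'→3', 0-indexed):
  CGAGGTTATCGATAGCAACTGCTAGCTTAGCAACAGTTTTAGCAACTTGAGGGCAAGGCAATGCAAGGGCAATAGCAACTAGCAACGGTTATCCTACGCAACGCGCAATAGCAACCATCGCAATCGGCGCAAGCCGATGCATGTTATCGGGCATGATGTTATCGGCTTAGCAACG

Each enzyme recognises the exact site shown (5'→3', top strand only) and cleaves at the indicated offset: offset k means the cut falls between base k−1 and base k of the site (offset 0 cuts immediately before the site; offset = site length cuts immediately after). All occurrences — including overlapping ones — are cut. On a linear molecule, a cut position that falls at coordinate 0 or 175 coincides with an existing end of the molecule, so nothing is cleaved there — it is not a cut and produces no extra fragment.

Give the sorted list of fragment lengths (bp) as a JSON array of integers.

[1,1,1,1,1,1,1,5,5,5,5,5,6,6,7,7,7,8,8,9,9,9,11,11,14,15,16]

Scan for sites:
  VbrIII (GGCGC, off=4): starts [125] → cuts [129]
  KluIX (GCAA, off=1): starts [14, 29, 41, 52, 57, 62, 68, 74, 81, 97, 104, 110, 119, 128, 169] → cuts [15, 30, 42, 53, 58, 63, 69, 75, 82, 98, 105, 111, 120, 129, 170]
  DwuIX (TAGCAAC, off=2): starts [12, 27, 39, 72, 79, 108, 167] → cuts [14, 29, 41, 74, 81, 110, 169]
  AzqV (GTTATC, off=3): starts [4, 87, 142, 157] → cuts [7, 90, 145, 160]

Pooled cuts: [7, 14, 15, 29, 30, 41, 42, 53, 58, 63, 69, 74, 75, 81, 82, 90, 98, 105, 110, 111, 120, 129, 145, 160, 169, 170]

Fragments:
  [0,7): 7 bp
  [7,14): 7 bp
  [14,15): 1 bp
  [15,29): 14 bp
  [29,30): 1 bp
  [30,41): 11 bp
  [41,42): 1 bp
  [42,53): 11 bp
  [53,58): 5 bp
  [58,63): 5 bp
  [63,69): 6 bp
  [69,74): 5 bp
  [74,75): 1 bp
  [75,81): 6 bp
  [81,82): 1 bp
  [82,90): 8 bp
  [90,98): 8 bp
  [98,105): 7 bp
  [105,110): 5 bp
  [110,111): 1 bp
  [111,120): 9 bp
  [120,129): 9 bp
  [129,145): 16 bp
  [145,160): 15 bp
  [160,169): 9 bp
  [169,170): 1 bp
  [170,175): 5 bp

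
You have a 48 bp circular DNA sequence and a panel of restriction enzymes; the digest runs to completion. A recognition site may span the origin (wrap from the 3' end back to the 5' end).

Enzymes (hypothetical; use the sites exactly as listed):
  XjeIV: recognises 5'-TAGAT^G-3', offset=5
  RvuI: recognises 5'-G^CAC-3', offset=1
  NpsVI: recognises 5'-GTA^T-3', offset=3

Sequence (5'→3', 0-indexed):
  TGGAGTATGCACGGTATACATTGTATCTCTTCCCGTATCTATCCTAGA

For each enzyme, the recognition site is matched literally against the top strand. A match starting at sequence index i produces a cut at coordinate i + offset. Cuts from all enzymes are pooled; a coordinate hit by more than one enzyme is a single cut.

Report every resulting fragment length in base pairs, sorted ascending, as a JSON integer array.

[2,6,7,9,12,12]

Scan for sites:
  XjeIV (TAGATG, off=5): starts [44] → cuts [1]
  RvuI (GCAC, off=1): starts [8] → cuts [9]
  NpsVI (GTAT, off=3): starts [4, 13, 22, 34] → cuts [7, 16, 25, 37]

All cut coordinates (distinct, sorted): [1, 7, 9, 16, 25, 37]

Fragments:
  1→7: 6 bp
  7→9: 2 bp
  9→16: 7 bp
  16→25: 9 bp
  25→37: 12 bp
  37→1 (wrap): 48-37+1 = 12 bp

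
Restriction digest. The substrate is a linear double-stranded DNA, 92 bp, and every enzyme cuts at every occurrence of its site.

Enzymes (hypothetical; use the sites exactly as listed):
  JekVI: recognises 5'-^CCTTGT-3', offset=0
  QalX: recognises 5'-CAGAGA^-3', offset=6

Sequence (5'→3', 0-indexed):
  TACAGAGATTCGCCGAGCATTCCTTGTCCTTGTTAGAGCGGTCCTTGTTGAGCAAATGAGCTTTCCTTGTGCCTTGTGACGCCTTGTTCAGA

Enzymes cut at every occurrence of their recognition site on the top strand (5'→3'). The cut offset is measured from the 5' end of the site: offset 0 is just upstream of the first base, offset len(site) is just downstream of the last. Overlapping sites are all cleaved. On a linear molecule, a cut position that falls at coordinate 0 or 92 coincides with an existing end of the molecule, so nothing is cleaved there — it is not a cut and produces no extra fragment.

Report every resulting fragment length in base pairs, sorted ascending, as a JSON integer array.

[6,7,8,10,11,13,15,22]

Site scan:
  JekVI CCTTGT/0: at [21, 27, 42, 64, 71, 81] ⇒ [21, 27, 42, 64, 71, 81]
  QalX CAGAGA/6: at [2] ⇒ [8]

All cut coordinates (distinct, sorted): [8, 21, 27, 42, 64, 71, 81]

Fragments:
  [0,8): 8 bp
  [8,21): 13 bp
  [21,27): 6 bp
  [27,42): 15 bp
  [42,64): 22 bp
  [64,71): 7 bp
  [71,81): 10 bp
  [81,92): 11 bp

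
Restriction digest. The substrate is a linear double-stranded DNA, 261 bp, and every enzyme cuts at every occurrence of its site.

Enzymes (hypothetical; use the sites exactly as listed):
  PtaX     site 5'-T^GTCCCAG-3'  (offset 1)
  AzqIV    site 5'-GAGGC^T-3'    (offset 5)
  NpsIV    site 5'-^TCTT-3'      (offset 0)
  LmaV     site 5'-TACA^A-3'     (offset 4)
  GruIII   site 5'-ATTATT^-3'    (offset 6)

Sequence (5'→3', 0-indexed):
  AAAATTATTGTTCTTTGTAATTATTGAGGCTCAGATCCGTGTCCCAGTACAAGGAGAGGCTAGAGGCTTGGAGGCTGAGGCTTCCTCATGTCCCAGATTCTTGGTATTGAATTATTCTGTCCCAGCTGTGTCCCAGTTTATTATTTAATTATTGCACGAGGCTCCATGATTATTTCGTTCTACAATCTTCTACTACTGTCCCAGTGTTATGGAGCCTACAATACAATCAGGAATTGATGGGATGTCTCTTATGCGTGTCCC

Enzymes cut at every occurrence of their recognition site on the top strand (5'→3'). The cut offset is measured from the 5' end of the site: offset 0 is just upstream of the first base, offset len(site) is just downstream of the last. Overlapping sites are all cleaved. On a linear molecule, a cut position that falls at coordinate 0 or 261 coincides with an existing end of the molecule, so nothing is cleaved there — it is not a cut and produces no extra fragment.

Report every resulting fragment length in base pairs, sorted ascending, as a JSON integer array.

Site scan:
  PtaX TGTCCCAG/1: at [39, 88, 117, 128, 196] ⇒ [40, 89, 118, 129, 197]
  AzqIV GAGGCT/5: at [25, 55, 62, 70, 76, 157] ⇒ [30, 60, 67, 75, 81, 162]
  NpsIV TCTT/0: at [11, 98, 185, 246] ⇒ [11, 98, 185, 246]
  LmaV TACAA/4: at [47, 180, 216, 221] ⇒ [51, 184, 220, 225]
  GruIII ATTATT/6: at [3, 19, 110, 139, 147, 168] ⇒ [9, 25, 116, 145, 153, 174]

Pooled cuts: [9, 11, 25, 30, 40, 51, 60, 67, 75, 81, 89, 98, 116, 118, 129, 145, 153, 162, 174, 184, 185, 197, 220, 225, 246]

Fragments:
  [0,9): 9 bp
  [9,11): 2 bp
  [11,25): 14 bp
  [25,30): 5 bp
  [30,40): 10 bp
  [40,51): 11 bp
  [51,60): 9 bp
  [60,67): 7 bp
  [67,75): 8 bp
  [75,81): 6 bp
  [81,89): 8 bp
  [89,98): 9 bp
  [98,116): 18 bp
  [116,118): 2 bp
  [118,129): 11 bp
  [129,145): 16 bp
  [145,153): 8 bp
  [153,162): 9 bp
  [162,174): 12 bp
  [174,184): 10 bp
  [184,185): 1 bp
  [185,197): 12 bp
  [197,220): 23 bp
  [220,225): 5 bp
  [225,246): 21 bp
  [246,261): 15 bp

[1,2,2,5,5,6,7,8,8,8,9,9,9,9,10,10,11,11,12,12,14,15,16,18,21,23]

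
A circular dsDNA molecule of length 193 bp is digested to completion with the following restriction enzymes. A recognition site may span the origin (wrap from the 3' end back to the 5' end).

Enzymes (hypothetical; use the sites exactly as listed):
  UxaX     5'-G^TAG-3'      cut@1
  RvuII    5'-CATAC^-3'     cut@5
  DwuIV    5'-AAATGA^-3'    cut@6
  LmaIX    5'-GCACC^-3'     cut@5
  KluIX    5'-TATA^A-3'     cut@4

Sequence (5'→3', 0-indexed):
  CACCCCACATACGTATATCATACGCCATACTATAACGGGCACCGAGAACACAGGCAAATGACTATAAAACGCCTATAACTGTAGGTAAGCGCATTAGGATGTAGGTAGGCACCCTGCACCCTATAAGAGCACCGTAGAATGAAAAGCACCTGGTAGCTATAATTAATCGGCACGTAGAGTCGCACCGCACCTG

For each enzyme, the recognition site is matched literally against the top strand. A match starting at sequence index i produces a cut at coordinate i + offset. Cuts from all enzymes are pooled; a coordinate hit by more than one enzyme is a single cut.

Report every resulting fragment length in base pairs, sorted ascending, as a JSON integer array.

[1,3,4,4,4,5,5,5,6,7,7,8,8,8,8,9,11,11,12,13,16,18,20]

Per-enzyme occurrences:
  UxaX GTAG/1: at [80, 100, 104, 133, 152, 173] ⇒ [81, 101, 105, 134, 153, 174]
  RvuII CATAC/5: at [7, 18, 25] ⇒ [12, 23, 30]
  DwuIV AAATGA/6: at [55] ⇒ [61]
  LmaIX GCACC/5: at [38, 108, 115, 128, 145, 181, 186, 192] ⇒ [4, 43, 113, 120, 133, 150, 186, 191]
  KluIX TATAA/4: at [30, 62, 73, 121, 157] ⇒ [34, 66, 77, 125, 161]

Pooled cuts: [4, 12, 23, 30, 34, 43, 61, 66, 77, 81, 101, 105, 113, 120, 125, 133, 134, 150, 153, 161, 174, 186, 191]

Fragments:
  4→12: 8 bp
  12→23: 11 bp
  23→30: 7 bp
  30→34: 4 bp
  34→43: 9 bp
  43→61: 18 bp
  61→66: 5 bp
  66→77: 11 bp
  77→81: 4 bp
  81→101: 20 bp
  101→105: 4 bp
  105→113: 8 bp
  113→120: 7 bp
  120→125: 5 bp
  125→133: 8 bp
  133→134: 1 bp
  134→150: 16 bp
  150→153: 3 bp
  153→161: 8 bp
  161→174: 13 bp
  174→186: 12 bp
  186→191: 5 bp
  191→4 (wrap): 193-191+4 = 6 bp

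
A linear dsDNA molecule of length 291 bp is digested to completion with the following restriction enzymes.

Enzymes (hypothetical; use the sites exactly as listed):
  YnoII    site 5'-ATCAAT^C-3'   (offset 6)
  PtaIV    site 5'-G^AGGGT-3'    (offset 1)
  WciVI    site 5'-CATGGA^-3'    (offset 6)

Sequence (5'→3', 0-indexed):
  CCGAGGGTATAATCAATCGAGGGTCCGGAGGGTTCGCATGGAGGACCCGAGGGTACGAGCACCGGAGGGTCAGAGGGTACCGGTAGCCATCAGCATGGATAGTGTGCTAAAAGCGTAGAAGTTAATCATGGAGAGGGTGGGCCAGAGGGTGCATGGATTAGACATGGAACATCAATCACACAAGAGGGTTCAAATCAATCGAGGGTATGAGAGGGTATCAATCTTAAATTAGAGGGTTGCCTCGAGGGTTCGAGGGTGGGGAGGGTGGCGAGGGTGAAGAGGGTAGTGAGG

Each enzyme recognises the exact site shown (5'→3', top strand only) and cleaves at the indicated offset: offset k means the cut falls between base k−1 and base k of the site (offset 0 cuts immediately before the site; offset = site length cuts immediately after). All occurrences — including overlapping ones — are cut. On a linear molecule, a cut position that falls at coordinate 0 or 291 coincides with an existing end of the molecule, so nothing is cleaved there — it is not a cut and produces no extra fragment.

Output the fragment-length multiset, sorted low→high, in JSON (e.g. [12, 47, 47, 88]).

Site scan:
  YnoII ATCAATC/6: at [11, 170, 193, 216] ⇒ [17, 176, 199, 222]
  PtaIV GAGGGT/1: at [2, 18, 27, 48, 64, 72, 132, 144, 183, 200, 210, 231, 243, 251, 260, 269, 278] ⇒ [3, 19, 28, 49, 65, 73, 133, 145, 184, 201, 211, 232, 244, 252, 261, 270, 279]
  WciVI CATGGA/6: at [36, 93, 126, 151, 162] ⇒ [42, 99, 132, 157, 168]

All cut coordinates (distinct, sorted): [3, 17, 19, 28, 42, 49, 65, 73, 99, 132, 133, 145, 157, 168, 176, 184, 199, 201, 211, 222, 232, 244, 252, 261, 270, 279]

Fragment lengths:
  [0,3): 3 bp
  [3,17): 14 bp
  [17,19): 2 bp
  [19,28): 9 bp
  [28,42): 14 bp
  [42,49): 7 bp
  [49,65): 16 bp
  [65,73): 8 bp
  [73,99): 26 bp
  [99,132): 33 bp
  [132,133): 1 bp
  [133,145): 12 bp
  [145,157): 12 bp
  [157,168): 11 bp
  [168,176): 8 bp
  [176,184): 8 bp
  [184,199): 15 bp
  [199,201): 2 bp
  [201,211): 10 bp
  [211,222): 11 bp
  [222,232): 10 bp
  [232,244): 12 bp
  [244,252): 8 bp
  [252,261): 9 bp
  [261,270): 9 bp
  [270,279): 9 bp
  [279,291): 12 bp

[1,2,2,3,7,8,8,8,8,9,9,9,9,10,10,11,11,12,12,12,12,14,14,15,16,26,33]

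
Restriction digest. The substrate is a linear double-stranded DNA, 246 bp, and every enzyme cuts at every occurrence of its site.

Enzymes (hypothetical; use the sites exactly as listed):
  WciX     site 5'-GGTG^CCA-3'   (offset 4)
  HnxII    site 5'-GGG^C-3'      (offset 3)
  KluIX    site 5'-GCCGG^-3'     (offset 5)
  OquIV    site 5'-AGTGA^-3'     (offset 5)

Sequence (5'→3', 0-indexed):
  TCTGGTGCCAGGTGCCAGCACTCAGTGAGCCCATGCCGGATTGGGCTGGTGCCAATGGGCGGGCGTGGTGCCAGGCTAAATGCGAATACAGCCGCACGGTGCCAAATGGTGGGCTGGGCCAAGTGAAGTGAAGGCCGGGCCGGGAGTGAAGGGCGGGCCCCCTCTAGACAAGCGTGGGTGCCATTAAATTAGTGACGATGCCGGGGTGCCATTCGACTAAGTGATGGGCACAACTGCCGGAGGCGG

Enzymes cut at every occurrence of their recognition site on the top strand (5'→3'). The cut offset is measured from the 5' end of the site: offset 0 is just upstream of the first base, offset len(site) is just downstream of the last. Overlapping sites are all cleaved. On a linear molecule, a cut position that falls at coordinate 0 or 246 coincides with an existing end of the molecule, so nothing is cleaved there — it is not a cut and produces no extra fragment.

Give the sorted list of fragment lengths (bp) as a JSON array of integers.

[1,4,4,4,4,4,4,5,5,6,6,6,6,7,7,7,7,8,8,9,11,12,12,14,15,16,23,31]

Scan for sites:
  WciX GGTGCCA/4: at [3, 10, 47, 66, 97, 176, 204] ⇒ [7, 14, 51, 70, 101, 180, 208]
  HnxII GGGC/3: at [42, 56, 60, 110, 115, 136, 150, 154, 225] ⇒ [45, 59, 63, 113, 118, 139, 153, 157, 228]
  KluIX GCCGG/5: at [34, 133, 138, 199, 235] ⇒ [39, 138, 143, 204, 240]
  OquIV AGTGA/5: at [23, 121, 126, 144, 190, 219] ⇒ [28, 126, 131, 149, 195, 224]

Pooled cuts: [7, 14, 28, 39, 45, 51, 59, 63, 70, 101, 113, 118, 126, 131, 138, 139, 143, 149, 153, 157, 180, 195, 204, 208, 224, 228, 240]

Fragments:
  [0,7): 7 bp
  [7,14): 7 bp
  [14,28): 14 bp
  [28,39): 11 bp
  [39,45): 6 bp
  [45,51): 6 bp
  [51,59): 8 bp
  [59,63): 4 bp
  [63,70): 7 bp
  [70,101): 31 bp
  [101,113): 12 bp
  [113,118): 5 bp
  [118,126): 8 bp
  [126,131): 5 bp
  [131,138): 7 bp
  [138,139): 1 bp
  [139,143): 4 bp
  [143,149): 6 bp
  [149,153): 4 bp
  [153,157): 4 bp
  [157,180): 23 bp
  [180,195): 15 bp
  [195,204): 9 bp
  [204,208): 4 bp
  [208,224): 16 bp
  [224,228): 4 bp
  [228,240): 12 bp
  [240,246): 6 bp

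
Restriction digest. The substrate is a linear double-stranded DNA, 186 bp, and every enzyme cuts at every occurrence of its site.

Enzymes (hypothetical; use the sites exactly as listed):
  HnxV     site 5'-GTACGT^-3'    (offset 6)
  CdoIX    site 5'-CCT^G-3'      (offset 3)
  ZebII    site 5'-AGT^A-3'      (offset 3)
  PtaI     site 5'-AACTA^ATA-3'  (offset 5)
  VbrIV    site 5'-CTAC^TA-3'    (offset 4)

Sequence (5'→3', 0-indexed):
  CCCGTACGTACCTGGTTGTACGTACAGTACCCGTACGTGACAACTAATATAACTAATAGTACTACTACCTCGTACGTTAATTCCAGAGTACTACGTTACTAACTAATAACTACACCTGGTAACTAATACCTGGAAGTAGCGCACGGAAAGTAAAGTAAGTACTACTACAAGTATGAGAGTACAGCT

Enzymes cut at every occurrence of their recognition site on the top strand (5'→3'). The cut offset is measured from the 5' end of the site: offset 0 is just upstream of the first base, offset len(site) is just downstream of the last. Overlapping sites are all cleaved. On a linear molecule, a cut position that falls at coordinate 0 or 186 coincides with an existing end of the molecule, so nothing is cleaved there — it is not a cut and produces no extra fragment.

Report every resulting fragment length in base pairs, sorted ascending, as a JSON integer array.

[4,4,5,5,5,5,5,6,6,6,7,8,8,8,9,9,10,10,12,12,12,14,16]

Per-enzyme occurrences:
  HnxV GTACGT/6: at [3, 17, 32, 71] ⇒ [9, 23, 38, 77]
  CdoIX CCTG/3: at [10, 114, 128] ⇒ [13, 117, 131]
  ZebII AGTA/3: at [25, 57, 86, 134, 148, 153, 157, 169, 177] ⇒ [28, 60, 89, 137, 151, 156, 160, 172, 180]
  PtaI AACTAATA/5: at [41, 50, 100, 120] ⇒ [46, 55, 105, 125]
  VbrIV CTACTA/4: at [61, 161] ⇒ [65, 165]

Pooled cuts: [9, 13, 23, 28, 38, 46, 55, 60, 65, 77, 89, 105, 117, 125, 131, 137, 151, 156, 160, 165, 172, 180]

Fragment lengths:
  [0,9): 9 bp
  [9,13): 4 bp
  [13,23): 10 bp
  [23,28): 5 bp
  [28,38): 10 bp
  [38,46): 8 bp
  [46,55): 9 bp
  [55,60): 5 bp
  [60,65): 5 bp
  [65,77): 12 bp
  [77,89): 12 bp
  [89,105): 16 bp
  [105,117): 12 bp
  [117,125): 8 bp
  [125,131): 6 bp
  [131,137): 6 bp
  [137,151): 14 bp
  [151,156): 5 bp
  [156,160): 4 bp
  [160,165): 5 bp
  [165,172): 7 bp
  [172,180): 8 bp
  [180,186): 6 bp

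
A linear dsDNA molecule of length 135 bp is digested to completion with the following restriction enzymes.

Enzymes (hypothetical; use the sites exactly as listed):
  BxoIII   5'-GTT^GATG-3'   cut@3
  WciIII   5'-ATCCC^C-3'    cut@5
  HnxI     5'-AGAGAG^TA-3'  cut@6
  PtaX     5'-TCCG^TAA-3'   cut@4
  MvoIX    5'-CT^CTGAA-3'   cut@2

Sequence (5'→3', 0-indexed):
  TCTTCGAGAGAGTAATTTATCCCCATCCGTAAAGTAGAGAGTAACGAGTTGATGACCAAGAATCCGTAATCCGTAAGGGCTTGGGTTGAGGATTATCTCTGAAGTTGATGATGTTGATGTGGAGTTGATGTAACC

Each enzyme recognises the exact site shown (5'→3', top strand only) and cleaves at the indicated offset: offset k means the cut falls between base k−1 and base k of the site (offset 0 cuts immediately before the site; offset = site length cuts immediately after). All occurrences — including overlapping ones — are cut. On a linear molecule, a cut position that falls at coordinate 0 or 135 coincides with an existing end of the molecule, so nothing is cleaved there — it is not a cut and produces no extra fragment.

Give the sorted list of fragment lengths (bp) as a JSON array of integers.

[6,7,8,9,9,9,11,11,12,12,16,25]

Per-enzyme occurrences:
  BxoIII (GTTGATG, off=3): starts [47, 103, 112, 123] → cuts [50, 106, 115, 126]
  WciIII (ATCCCC, off=5): starts [18] → cuts [23]
  HnxI (AGAGAGTA, off=6): starts [6, 35] → cuts [12, 41]
  PtaX (TCCGTAA, off=4): starts [25, 62, 69] → cuts [29, 66, 73]
  MvoIX (CTCTGAA, off=2): starts [96] → cuts [98]

Pooled cuts: [12, 23, 29, 41, 50, 66, 73, 98, 106, 115, 126]

Fragments:
  [0,12): 12 bp
  [12,23): 11 bp
  [23,29): 6 bp
  [29,41): 12 bp
  [41,50): 9 bp
  [50,66): 16 bp
  [66,73): 7 bp
  [73,98): 25 bp
  [98,106): 8 bp
  [106,115): 9 bp
  [115,126): 11 bp
  [126,135): 9 bp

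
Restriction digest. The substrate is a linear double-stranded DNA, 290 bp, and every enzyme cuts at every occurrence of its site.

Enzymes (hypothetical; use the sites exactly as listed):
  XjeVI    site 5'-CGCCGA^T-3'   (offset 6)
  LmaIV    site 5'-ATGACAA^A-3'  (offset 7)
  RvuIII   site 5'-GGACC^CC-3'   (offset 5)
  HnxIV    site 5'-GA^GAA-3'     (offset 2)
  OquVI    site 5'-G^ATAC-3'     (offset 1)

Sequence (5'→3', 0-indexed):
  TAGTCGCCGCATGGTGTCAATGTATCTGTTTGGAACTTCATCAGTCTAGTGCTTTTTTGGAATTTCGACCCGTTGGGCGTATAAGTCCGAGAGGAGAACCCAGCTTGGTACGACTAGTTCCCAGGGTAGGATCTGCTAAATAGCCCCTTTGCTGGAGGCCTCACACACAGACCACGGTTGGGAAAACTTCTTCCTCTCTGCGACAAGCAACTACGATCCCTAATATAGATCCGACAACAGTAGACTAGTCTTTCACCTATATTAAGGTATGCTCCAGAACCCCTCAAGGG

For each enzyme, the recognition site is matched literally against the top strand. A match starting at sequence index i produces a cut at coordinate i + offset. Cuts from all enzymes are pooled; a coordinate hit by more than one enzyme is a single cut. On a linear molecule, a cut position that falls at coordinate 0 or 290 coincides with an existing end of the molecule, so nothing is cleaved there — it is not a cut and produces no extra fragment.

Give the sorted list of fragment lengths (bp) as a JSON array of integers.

Scan for sites:
  XjeVI (CGCCGAT, off=6): no sites
  LmaIV (ATGACAAA, off=7): no sites
  RvuIII (GGACCCC, off=5): no sites
  HnxIV GAGAA/2: at [93] ⇒ [95]
  OquVI (GATAC, off=1): no sites

Pooled cuts: [95]

Fragment lengths:
  [0,95): 95 bp
  [95,290): 195 bp

[95,195]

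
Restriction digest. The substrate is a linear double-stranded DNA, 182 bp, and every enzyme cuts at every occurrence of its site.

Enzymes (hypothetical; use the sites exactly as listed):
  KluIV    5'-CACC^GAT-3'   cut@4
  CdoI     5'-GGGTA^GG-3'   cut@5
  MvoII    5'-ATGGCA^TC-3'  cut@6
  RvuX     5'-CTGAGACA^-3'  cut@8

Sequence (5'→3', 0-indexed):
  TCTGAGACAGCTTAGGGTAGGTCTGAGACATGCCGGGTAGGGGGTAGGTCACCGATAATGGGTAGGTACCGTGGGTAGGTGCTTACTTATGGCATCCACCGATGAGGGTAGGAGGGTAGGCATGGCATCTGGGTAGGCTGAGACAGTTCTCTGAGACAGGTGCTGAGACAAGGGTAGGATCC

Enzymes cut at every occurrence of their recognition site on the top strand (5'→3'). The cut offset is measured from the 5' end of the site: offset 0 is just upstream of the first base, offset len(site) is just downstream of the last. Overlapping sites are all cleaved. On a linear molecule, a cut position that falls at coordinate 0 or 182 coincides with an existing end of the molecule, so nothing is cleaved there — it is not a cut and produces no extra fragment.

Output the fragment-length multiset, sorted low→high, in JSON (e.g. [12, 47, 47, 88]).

Per-enzyme occurrences:
  KluIV CACCGAT/4: at [49, 96] ⇒ [53, 100]
  CdoI GGGTAGG/5: at [14, 34, 41, 59, 72, 105, 113, 130, 171] ⇒ [19, 39, 46, 64, 77, 110, 118, 135, 176]
  MvoII ATGGCATC/6: at [88, 121] ⇒ [94, 127]
  RvuX CTGAGACA/8: at [1, 22, 137, 150, 162] ⇒ [9, 30, 145, 158, 170]

All cut coordinates (distinct, sorted): [9, 19, 30, 39, 46, 53, 64, 77, 94, 100, 110, 118, 127, 135, 145, 158, 170, 176]

Fragment lengths:
  [0,9): 9 bp
  [9,19): 10 bp
  [19,30): 11 bp
  [30,39): 9 bp
  [39,46): 7 bp
  [46,53): 7 bp
  [53,64): 11 bp
  [64,77): 13 bp
  [77,94): 17 bp
  [94,100): 6 bp
  [100,110): 10 bp
  [110,118): 8 bp
  [118,127): 9 bp
  [127,135): 8 bp
  [135,145): 10 bp
  [145,158): 13 bp
  [158,170): 12 bp
  [170,176): 6 bp
  [176,182): 6 bp

[6,6,6,7,7,8,8,9,9,9,10,10,10,11,11,12,13,13,17]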